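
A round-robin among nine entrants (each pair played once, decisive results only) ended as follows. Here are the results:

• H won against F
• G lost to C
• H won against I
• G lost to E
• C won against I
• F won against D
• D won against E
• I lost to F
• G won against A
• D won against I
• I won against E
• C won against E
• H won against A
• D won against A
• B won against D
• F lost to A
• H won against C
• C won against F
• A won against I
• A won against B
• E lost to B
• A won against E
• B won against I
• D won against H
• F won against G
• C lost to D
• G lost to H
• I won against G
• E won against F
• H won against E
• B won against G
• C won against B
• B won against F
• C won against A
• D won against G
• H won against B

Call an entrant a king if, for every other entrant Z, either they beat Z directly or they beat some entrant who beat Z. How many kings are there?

A cannot reach C, H in two steps.
B reaches everyone (king).
C cannot reach H in two steps.
D reaches everyone (king).
E cannot reach B, C, H in two steps.
F cannot reach B in two steps.
G cannot reach C, D, H in two steps.
H reaches everyone (king).
I cannot reach B, C, D, H in two steps.
Kings: B, D, H — 3.

3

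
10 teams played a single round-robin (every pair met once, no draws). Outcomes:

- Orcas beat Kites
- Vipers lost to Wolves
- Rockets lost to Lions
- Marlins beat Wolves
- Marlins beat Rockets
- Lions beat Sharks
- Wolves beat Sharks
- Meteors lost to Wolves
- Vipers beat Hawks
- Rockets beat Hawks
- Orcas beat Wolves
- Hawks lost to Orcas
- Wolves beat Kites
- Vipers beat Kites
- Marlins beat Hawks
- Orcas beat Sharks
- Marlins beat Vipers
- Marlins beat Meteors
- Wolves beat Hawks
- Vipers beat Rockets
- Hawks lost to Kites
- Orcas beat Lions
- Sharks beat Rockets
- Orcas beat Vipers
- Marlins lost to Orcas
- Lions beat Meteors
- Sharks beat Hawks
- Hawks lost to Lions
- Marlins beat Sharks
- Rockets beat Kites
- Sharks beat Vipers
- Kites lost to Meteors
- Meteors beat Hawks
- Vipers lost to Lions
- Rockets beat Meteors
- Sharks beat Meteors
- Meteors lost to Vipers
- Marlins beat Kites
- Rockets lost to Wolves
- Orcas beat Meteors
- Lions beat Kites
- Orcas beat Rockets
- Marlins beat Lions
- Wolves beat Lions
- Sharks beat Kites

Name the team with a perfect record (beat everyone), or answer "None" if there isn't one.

Orcas

Orcas has 9 wins out of 9 opponents — a perfect record.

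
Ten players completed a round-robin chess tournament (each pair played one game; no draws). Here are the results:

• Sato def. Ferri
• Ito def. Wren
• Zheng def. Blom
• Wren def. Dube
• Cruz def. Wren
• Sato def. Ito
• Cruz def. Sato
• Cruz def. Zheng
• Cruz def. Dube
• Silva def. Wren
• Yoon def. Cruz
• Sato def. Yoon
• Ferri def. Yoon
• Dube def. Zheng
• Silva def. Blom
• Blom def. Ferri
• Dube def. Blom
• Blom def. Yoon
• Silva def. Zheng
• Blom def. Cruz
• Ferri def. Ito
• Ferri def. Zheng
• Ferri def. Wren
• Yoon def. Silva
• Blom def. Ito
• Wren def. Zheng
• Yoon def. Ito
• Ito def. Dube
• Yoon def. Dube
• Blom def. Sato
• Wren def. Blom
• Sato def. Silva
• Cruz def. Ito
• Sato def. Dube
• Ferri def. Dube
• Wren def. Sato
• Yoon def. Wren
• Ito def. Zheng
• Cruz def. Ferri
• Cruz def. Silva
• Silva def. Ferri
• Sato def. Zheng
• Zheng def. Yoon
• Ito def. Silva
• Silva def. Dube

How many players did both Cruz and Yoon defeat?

Cruz beat: Ferri, Silva, Zheng, Sato, Ito, Dube, Wren.
Yoon beat: Silva, Ito, Dube, Wren, Cruz.
Both beat: Silva, Ito, Dube, Wren — 4.

4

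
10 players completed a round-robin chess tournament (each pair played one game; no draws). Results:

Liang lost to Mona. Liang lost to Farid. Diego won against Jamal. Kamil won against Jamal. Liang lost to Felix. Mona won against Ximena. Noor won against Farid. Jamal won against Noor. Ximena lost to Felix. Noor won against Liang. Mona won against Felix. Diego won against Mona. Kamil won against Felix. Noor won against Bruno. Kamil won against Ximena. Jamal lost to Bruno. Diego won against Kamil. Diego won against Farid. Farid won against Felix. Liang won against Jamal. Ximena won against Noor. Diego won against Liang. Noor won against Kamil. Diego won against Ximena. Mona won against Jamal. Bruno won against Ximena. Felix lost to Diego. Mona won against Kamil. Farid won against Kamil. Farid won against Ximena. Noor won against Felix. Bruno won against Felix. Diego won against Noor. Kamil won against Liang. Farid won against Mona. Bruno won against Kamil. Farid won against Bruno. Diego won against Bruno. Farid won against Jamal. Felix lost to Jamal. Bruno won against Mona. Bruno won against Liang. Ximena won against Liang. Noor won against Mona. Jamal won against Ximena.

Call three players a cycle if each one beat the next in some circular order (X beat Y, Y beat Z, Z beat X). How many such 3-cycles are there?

Win totals: Kamil 4, Farid 7, Ximena 2, Liang 1, Felix 2, Jamal 3, Diego 9, Mona 5, Bruno 6, Noor 6.
A player with w wins dominates both others in C(w,2) triples; summing gives 6 + 21 + 1 + 0 + 1 + 3 + 36 + 10 + 15 + 15 = 108 transitive triples.
Total triples C(10,3) = 120, so cyclic triples = 120 − 108 = 12.

12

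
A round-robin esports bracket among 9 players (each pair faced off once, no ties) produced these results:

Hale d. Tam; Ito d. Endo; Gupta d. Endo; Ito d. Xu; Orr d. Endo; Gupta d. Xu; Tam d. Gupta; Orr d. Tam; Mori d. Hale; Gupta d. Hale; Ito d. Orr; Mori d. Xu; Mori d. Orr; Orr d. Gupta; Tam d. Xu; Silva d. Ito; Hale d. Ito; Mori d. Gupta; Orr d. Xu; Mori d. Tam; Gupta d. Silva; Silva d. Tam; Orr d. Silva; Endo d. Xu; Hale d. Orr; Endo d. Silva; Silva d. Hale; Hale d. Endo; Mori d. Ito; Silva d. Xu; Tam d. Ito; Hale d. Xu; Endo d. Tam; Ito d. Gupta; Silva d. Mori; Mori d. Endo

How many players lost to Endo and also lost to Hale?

Endo beat: Tam, Xu, Silva.
Hale beat: Ito, Endo, Tam, Xu, Orr.
Both beat: Tam, Xu — 2.

2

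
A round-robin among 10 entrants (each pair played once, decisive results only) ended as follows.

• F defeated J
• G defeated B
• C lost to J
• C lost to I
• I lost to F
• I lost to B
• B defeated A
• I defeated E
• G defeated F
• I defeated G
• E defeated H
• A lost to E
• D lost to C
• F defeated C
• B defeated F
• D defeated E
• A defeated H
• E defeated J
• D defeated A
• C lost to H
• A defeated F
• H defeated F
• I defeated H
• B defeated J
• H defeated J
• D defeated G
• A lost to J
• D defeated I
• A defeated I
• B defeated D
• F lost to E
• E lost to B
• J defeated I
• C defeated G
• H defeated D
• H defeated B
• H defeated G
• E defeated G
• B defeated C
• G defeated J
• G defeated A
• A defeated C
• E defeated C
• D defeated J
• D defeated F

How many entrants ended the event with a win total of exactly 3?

2

Win totals: A 4, B 7, C 2, D 6, E 6, F 3, G 4, H 6, I 4, J 3.
Exactly 3: F, J — 2 entrants.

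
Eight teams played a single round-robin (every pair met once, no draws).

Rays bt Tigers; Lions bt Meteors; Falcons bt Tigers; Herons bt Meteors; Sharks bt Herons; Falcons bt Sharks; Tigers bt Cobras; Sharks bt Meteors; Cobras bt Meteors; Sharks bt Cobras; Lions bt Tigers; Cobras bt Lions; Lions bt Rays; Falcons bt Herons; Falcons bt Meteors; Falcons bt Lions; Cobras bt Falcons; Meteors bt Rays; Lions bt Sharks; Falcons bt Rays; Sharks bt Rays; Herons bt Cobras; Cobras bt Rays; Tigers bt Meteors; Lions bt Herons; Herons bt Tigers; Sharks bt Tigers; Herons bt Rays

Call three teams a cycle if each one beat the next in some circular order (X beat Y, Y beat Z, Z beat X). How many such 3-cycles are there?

8

Win totals: Cobras 4, Falcons 6, Lions 5, Rays 1, Herons 4, Tigers 2, Sharks 5, Meteors 1.
A team with w wins dominates both others in C(w,2) triples; summing gives 6 + 15 + 10 + 0 + 6 + 1 + 10 + 0 = 48 transitive triples.
Total triples C(8,3) = 56, so cyclic triples = 56 − 48 = 8.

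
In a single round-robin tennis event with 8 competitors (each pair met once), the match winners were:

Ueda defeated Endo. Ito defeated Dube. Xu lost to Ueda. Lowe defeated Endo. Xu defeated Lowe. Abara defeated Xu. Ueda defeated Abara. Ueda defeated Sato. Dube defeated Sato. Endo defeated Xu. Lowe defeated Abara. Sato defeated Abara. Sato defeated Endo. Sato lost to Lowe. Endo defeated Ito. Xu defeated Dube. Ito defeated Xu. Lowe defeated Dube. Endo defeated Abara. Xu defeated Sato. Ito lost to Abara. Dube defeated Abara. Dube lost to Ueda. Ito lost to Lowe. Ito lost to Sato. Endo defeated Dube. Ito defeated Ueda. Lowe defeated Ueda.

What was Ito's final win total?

3

Ito's results: beat Dube, Xu, Ueda; lost to Abara, Endo, Lowe, Sato.
That is 3 wins.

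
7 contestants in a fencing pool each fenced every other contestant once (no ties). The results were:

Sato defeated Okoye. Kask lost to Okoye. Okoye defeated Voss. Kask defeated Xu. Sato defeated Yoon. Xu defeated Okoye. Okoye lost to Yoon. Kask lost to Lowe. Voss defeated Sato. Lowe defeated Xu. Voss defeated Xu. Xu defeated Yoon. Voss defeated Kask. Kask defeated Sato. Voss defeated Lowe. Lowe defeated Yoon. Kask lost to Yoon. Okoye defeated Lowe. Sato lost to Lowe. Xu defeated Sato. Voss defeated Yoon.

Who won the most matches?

Voss

Win totals: Xu 3, Lowe 4, Kask 2, Yoon 2, Sato 2, Voss 5, Okoye 3.
Voss leads with 5 wins (next highest: 4).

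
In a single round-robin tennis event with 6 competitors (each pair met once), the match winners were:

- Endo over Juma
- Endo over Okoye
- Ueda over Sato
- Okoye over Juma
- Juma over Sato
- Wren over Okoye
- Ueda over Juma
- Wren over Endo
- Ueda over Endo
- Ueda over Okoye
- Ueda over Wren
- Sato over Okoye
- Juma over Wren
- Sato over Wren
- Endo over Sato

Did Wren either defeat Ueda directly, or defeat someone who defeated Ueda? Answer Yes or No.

No

Wren did not beat Ueda directly.
Wren beat Endo, Okoye, but each of them lost to Ueda. No two-step path.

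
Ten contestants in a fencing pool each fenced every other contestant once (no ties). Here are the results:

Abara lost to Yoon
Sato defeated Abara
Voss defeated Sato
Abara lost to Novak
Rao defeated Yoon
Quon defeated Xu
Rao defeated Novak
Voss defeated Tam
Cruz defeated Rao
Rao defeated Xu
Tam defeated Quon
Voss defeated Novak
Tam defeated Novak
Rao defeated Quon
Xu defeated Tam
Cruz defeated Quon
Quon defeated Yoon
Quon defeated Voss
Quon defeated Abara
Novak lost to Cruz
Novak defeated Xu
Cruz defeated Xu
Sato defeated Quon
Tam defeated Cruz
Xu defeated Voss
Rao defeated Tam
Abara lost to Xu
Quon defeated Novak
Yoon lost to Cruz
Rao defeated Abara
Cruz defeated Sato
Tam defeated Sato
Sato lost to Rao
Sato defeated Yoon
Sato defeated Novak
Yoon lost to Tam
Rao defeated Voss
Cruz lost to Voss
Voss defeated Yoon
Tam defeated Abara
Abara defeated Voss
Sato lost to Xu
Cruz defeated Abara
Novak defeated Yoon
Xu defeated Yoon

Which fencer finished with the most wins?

Rao

Win totals: Yoon 1, Novak 3, Rao 8, Quon 5, Abara 1, Tam 6, Sato 4, Xu 5, Cruz 7, Voss 5.
Rao leads with 8 wins (next highest: 7).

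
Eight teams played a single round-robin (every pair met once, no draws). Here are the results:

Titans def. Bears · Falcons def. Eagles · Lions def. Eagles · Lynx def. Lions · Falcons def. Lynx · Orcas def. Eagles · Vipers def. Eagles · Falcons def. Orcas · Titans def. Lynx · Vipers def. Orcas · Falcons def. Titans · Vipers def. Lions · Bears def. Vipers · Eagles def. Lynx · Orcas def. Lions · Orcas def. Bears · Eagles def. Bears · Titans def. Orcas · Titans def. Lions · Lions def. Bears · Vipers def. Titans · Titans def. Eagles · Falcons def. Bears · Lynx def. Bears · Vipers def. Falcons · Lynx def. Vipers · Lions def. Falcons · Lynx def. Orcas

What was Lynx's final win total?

Lynx's results: beat Orcas, Vipers, Bears, Lions; lost to Falcons, Titans, Eagles.
That is 4 wins.

4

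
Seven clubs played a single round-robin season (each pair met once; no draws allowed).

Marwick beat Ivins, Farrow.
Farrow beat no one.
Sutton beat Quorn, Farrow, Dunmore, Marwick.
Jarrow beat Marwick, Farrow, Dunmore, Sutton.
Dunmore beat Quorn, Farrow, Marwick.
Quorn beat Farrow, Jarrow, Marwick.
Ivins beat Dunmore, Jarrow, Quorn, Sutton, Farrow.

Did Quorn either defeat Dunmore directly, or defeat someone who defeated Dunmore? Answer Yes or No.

Quorn did not beat Dunmore directly.
Quorn beat Jarrow, Farrow, Marwick. Of those, Jarrow beat Dunmore.

Yes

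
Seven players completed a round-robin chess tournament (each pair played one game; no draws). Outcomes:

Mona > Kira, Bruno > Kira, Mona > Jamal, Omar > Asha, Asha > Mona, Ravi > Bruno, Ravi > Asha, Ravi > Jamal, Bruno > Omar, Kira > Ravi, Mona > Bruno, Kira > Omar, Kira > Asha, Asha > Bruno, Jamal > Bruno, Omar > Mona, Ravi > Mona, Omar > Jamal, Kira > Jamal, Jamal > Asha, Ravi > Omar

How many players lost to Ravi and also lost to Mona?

Ravi beat: Asha, Jamal, Bruno, Mona, Omar.
Mona beat: Jamal, Kira, Bruno.
Both beat: Jamal, Bruno — 2.

2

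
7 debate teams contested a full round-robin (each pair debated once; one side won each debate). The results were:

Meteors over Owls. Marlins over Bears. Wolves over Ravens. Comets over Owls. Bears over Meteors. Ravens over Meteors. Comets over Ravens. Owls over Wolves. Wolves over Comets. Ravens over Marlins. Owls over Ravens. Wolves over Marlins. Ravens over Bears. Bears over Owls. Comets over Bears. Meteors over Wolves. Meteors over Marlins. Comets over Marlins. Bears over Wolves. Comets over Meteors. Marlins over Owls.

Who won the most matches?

Win totals: Owls 2, Marlins 2, Ravens 3, Bears 3, Meteors 3, Wolves 3, Comets 5.
Comets leads with 5 wins (next highest: 3).

Comets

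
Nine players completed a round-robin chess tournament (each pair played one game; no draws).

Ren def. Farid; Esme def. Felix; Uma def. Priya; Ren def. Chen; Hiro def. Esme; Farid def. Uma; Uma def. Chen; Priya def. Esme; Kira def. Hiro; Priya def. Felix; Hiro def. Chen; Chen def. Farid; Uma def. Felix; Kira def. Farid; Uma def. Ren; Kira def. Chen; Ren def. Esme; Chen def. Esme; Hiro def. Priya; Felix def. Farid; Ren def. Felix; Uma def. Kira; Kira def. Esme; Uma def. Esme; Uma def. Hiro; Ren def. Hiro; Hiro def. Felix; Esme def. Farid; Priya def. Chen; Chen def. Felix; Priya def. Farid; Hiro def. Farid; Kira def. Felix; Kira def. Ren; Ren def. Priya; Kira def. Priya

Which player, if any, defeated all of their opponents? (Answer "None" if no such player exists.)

None

Highest win total is Uma with 7 (out of 8 possible).
Uma lost to Farid, so no player went undefeated.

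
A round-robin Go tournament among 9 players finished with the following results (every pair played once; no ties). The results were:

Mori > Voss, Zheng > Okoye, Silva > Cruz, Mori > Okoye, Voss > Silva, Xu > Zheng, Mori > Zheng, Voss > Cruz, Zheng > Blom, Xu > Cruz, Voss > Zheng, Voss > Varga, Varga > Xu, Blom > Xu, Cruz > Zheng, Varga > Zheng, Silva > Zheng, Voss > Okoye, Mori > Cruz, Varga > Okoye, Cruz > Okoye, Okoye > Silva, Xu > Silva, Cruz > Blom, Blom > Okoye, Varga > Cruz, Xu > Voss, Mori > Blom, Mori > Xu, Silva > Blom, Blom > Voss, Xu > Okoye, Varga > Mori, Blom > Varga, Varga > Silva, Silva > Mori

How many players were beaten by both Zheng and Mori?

2

Zheng beat: Blom, Okoye.
Mori beat: Blom, Cruz, Xu, Okoye, Zheng, Voss.
Both beat: Blom, Okoye — 2.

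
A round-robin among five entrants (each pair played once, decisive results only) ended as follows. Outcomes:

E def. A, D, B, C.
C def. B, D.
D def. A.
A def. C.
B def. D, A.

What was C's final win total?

2

C's results: beat B, D; lost to A, E.
That is 2 wins.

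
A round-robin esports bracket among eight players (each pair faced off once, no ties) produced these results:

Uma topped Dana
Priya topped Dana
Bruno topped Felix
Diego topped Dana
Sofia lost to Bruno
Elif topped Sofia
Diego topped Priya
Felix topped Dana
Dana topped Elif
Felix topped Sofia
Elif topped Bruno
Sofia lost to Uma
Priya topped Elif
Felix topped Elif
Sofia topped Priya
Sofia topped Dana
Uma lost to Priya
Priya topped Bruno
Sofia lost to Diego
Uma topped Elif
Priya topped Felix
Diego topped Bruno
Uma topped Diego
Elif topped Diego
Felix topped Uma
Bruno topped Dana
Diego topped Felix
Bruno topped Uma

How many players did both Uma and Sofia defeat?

1

Uma beat: Sofia, Dana, Diego, Elif.
Sofia beat: Dana, Priya.
Both beat: Dana — 1.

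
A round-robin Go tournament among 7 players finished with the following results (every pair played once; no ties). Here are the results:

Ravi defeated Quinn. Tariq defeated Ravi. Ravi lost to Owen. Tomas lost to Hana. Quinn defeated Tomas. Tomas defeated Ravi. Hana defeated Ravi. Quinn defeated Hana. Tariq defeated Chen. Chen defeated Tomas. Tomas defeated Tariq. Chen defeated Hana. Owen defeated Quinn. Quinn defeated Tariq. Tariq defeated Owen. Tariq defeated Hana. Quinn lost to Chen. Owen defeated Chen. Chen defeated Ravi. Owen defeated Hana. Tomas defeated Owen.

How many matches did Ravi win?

1

Ravi's results: beat Quinn; lost to Owen, Hana, Tariq, Tomas, Chen.
That is 1 win.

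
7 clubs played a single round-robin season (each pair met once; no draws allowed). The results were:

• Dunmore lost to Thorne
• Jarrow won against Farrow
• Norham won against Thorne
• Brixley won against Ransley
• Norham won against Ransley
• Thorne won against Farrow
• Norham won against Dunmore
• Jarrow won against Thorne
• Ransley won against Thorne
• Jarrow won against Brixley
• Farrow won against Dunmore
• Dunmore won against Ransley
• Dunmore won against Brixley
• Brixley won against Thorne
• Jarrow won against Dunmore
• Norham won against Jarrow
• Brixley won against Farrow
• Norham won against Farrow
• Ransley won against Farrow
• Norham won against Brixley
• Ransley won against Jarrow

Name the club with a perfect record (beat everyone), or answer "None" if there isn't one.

Norham

Norham has 6 wins out of 6 opponents — a perfect record.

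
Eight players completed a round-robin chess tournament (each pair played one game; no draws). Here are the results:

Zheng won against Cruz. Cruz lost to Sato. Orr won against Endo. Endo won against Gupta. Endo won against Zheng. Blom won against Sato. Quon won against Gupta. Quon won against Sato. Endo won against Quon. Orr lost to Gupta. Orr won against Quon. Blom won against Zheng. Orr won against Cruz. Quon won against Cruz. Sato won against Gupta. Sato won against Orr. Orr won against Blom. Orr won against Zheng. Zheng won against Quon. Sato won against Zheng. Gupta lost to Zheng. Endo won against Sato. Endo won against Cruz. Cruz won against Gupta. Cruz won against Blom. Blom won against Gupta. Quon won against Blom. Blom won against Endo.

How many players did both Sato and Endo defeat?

3

Sato beat: Gupta, Zheng, Orr, Cruz.
Endo beat: Gupta, Zheng, Cruz, Quon, Sato.
Both beat: Gupta, Zheng, Cruz — 3.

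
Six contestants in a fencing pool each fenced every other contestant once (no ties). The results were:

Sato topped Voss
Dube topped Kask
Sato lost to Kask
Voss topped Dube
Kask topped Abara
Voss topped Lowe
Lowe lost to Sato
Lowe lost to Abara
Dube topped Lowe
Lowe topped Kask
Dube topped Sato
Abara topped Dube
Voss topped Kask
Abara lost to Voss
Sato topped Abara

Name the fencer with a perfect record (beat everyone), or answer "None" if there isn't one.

None

Highest win total is Voss with 4 (out of 5 possible).
Voss lost to Sato, so no fencer went undefeated.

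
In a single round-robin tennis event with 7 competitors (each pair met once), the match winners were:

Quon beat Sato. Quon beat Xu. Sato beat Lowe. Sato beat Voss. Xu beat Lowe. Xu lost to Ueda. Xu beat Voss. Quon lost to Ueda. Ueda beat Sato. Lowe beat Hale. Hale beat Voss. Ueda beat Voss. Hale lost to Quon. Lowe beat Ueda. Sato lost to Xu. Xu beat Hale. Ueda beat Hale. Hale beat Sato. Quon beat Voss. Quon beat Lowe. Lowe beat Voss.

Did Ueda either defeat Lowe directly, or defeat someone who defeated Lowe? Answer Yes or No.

Ueda did not beat Lowe directly.
Ueda beat Sato, Voss, Hale, Xu, Quon. Of those, Sato beat Lowe.

Yes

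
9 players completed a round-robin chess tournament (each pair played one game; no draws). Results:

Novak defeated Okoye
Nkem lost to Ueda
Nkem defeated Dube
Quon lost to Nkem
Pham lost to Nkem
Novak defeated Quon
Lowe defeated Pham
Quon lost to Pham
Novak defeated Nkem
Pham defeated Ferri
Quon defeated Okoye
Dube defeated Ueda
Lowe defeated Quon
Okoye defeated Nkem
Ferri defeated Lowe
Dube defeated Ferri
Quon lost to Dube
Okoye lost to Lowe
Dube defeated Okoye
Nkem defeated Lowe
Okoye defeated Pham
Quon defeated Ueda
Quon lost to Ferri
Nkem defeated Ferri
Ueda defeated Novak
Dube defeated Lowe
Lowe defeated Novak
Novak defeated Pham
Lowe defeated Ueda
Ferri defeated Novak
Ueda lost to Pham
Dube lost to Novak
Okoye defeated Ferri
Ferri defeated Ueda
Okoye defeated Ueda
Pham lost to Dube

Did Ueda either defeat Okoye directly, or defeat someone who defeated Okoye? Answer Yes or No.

Yes

Ueda did not beat Okoye directly.
Ueda beat Novak, Nkem. Of those, Novak beat Okoye.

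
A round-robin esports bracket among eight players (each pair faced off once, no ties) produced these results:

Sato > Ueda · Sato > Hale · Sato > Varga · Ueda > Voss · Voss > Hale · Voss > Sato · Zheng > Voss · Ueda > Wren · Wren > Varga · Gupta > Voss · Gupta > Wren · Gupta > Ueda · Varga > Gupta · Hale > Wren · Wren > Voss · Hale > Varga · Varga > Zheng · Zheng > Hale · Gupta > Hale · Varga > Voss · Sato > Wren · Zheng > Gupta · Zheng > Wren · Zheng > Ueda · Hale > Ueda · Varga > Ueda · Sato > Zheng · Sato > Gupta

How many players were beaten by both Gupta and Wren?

Gupta beat: Wren, Hale, Voss, Ueda.
Wren beat: Varga, Voss.
Both beat: Voss — 1.

1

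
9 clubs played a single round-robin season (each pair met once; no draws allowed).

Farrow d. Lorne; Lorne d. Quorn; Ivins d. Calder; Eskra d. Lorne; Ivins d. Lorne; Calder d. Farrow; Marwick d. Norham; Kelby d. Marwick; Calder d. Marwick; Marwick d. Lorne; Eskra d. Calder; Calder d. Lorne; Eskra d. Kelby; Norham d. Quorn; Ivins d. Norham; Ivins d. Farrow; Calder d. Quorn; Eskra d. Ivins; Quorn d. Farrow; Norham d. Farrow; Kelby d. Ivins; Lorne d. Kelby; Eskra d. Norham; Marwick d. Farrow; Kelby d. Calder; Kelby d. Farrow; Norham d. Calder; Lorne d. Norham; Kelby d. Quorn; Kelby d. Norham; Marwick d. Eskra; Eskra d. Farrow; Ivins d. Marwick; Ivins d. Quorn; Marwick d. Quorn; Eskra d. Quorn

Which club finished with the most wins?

Win totals: Lorne 3, Marwick 5, Quorn 1, Norham 3, Ivins 6, Eskra 7, Kelby 6, Calder 4, Farrow 1.
Eskra leads with 7 wins (next highest: 6).

Eskra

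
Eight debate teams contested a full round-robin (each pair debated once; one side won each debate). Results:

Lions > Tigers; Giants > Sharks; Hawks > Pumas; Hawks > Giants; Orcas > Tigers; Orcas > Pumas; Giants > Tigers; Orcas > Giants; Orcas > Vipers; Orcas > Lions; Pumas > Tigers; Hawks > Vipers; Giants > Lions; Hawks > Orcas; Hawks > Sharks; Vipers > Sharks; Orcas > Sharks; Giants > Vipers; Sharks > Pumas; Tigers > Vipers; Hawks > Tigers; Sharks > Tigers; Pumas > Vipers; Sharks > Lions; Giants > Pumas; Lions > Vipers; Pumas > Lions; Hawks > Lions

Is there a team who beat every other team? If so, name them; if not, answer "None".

Hawks

Hawks has 7 wins out of 7 opponents — a perfect record.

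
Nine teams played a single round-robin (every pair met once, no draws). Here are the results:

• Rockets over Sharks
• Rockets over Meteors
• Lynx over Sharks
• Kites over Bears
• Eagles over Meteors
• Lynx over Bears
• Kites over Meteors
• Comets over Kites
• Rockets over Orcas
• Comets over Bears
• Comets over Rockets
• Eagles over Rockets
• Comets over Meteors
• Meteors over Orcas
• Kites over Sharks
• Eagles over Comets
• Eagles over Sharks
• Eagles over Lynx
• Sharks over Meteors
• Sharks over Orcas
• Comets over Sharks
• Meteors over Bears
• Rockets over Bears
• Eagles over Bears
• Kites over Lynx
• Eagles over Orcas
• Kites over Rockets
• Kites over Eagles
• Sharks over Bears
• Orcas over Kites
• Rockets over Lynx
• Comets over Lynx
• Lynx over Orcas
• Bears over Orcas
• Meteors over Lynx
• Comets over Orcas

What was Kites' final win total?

Kites' results: beat Meteors, Eagles, Rockets, Sharks, Bears, Lynx; lost to Orcas, Comets.
That is 6 wins.

6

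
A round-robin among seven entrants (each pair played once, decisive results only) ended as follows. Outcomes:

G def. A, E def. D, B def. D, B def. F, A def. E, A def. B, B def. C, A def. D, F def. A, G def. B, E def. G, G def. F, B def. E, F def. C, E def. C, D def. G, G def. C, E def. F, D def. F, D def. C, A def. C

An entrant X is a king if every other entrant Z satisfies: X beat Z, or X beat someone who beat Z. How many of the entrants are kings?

4

A reaches everyone (king).
B reaches everyone (king).
C cannot reach A, B, D, E, F, G in two steps.
D cannot reach E in two steps.
E reaches everyone (king).
F cannot reach G in two steps.
G reaches everyone (king).
Kings: A, B, E, G — 4.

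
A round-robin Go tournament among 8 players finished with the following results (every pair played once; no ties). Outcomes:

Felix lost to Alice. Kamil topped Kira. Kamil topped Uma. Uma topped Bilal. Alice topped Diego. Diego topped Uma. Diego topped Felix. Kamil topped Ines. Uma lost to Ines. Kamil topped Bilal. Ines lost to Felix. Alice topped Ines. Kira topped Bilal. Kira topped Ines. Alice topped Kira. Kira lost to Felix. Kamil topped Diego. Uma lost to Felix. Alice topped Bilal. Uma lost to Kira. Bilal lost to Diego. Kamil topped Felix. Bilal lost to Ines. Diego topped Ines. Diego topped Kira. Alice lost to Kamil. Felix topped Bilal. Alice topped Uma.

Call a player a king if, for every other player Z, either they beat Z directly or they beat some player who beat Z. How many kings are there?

1

Kamil reaches everyone (king).
Felix cannot reach Kamil, Alice, Diego in two steps.
Ines cannot reach Kamil, Felix, Alice, Kira, Diego in two steps.
Alice cannot reach Kamil in two steps.
Kira cannot reach Kamil, Felix, Alice, Diego in two steps.
Uma cannot reach Kamil, Felix, Ines, Alice, Kira, Diego in two steps.
Diego cannot reach Kamil, Alice in two steps.
Bilal cannot reach Kamil, Felix, Ines, Alice, Kira, Uma, Diego in two steps.
Kings: Kamil — 1.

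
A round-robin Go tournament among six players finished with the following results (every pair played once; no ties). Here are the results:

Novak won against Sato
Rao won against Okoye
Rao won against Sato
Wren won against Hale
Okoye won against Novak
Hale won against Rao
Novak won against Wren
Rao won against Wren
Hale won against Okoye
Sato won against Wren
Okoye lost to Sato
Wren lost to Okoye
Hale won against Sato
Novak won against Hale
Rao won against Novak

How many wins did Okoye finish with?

Okoye's results: beat Wren, Novak; lost to Rao, Sato, Hale.
That is 2 wins.

2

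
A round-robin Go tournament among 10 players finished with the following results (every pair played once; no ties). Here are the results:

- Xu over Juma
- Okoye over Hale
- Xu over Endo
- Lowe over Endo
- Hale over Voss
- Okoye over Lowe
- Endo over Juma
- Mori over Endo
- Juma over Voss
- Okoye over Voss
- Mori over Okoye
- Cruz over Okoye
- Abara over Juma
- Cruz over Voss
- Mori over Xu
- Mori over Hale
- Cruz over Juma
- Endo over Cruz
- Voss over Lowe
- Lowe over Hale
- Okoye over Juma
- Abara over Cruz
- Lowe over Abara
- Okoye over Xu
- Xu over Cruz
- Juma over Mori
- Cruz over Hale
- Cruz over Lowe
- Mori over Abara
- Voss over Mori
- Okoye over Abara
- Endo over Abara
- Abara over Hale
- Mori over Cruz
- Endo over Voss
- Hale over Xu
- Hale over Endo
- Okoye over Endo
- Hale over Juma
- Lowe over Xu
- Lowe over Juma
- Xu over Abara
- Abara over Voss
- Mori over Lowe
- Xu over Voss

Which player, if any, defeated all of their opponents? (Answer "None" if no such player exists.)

Highest win total is Okoye with 7 (out of 9 possible).
Okoye lost to Cruz, Mori, so no player went undefeated.

None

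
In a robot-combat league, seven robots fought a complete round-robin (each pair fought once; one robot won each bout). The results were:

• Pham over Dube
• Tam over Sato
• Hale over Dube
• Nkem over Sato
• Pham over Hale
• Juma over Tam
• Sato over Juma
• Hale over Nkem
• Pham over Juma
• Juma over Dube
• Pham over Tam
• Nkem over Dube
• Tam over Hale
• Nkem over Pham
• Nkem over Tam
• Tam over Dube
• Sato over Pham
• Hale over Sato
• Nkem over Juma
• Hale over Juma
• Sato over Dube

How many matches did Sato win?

Sato's results: beat Juma, Pham, Dube; lost to Tam, Nkem, Hale.
That is 3 wins.

3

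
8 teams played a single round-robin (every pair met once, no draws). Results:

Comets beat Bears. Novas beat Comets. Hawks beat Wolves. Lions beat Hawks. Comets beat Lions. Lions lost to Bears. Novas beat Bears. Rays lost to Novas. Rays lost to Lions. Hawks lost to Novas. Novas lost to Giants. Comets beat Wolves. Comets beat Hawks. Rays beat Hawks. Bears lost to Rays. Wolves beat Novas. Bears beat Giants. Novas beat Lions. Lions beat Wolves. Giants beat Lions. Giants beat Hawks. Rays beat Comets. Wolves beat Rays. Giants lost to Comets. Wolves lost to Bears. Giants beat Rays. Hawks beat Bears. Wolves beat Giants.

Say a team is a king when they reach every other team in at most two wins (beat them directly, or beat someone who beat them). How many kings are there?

Hawks cannot reach Comets in two steps.
Novas reaches everyone (king).
Bears cannot reach Comets in two steps.
Rays cannot reach Novas in two steps.
Wolves reaches everyone (king).
Lions reaches everyone (king).
Comets reaches everyone (king).
Giants reaches everyone (king).
Kings: Novas, Wolves, Lions, Comets, Giants — 5.

5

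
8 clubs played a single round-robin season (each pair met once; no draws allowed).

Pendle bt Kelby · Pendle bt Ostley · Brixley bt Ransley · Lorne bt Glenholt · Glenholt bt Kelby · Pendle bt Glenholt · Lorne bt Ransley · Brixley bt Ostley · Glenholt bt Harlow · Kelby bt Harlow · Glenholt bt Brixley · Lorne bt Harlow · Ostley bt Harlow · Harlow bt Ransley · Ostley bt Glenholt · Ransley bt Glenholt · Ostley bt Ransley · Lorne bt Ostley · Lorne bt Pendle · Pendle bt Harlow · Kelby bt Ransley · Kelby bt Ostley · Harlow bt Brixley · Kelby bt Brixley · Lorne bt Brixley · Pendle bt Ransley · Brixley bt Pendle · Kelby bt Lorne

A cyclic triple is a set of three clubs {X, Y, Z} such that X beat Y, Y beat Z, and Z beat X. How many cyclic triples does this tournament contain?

Win totals: Brixley 3, Kelby 5, Ransley 1, Pendle 5, Glenholt 3, Lorne 6, Ostley 3, Harlow 2.
A club with w wins dominates both others in C(w,2) triples; summing gives 3 + 10 + 0 + 10 + 3 + 15 + 3 + 1 = 45 transitive triples.
Total triples C(8,3) = 56, so cyclic triples = 56 − 45 = 11.

11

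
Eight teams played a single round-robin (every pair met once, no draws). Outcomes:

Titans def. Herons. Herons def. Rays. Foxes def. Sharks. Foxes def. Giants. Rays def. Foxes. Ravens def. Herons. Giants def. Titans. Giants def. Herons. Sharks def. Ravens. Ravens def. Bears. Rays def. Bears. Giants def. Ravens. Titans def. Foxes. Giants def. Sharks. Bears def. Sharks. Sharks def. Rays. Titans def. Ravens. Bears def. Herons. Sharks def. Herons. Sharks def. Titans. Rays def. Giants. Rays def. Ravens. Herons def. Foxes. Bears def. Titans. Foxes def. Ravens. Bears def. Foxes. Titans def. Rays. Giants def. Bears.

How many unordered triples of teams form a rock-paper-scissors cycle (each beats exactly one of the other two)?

17

Win totals: Titans 4, Bears 4, Giants 5, Foxes 3, Ravens 2, Herons 2, Rays 4, Sharks 4.
A team with w wins dominates both others in C(w,2) triples; summing gives 6 + 6 + 10 + 3 + 1 + 1 + 6 + 6 = 39 transitive triples.
Total triples C(8,3) = 56, so cyclic triples = 56 − 39 = 17.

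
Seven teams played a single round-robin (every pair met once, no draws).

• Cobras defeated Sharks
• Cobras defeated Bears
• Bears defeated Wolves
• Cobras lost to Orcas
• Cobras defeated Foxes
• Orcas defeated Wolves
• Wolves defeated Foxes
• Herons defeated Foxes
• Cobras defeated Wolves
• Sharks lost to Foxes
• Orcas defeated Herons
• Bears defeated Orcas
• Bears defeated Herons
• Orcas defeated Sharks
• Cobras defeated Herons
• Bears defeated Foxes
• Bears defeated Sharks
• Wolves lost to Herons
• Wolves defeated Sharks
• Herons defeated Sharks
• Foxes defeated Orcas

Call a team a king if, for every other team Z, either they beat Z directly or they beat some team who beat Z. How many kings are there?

3

Wolves cannot reach Herons, Bears, Cobras in two steps.
Orcas reaches everyone (king).
Herons cannot reach Bears, Cobras in two steps.
Bears reaches everyone (king).
Foxes cannot reach Bears in two steps.
Cobras reaches everyone (king).
Sharks cannot reach Wolves, Orcas, Herons, Bears, Foxes, Cobras in two steps.
Kings: Orcas, Bears, Cobras — 3.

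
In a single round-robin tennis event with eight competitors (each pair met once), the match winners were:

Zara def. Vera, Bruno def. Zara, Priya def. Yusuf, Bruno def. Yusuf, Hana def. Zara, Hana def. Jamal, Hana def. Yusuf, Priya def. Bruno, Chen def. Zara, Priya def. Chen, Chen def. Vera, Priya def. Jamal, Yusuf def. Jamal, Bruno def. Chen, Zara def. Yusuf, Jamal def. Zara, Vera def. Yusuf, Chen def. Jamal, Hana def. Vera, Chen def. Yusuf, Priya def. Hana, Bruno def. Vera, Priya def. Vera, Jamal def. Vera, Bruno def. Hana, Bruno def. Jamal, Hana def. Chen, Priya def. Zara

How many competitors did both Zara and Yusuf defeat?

0

Zara beat: Vera, Yusuf.
Yusuf beat: Jamal.
No one was beaten by both.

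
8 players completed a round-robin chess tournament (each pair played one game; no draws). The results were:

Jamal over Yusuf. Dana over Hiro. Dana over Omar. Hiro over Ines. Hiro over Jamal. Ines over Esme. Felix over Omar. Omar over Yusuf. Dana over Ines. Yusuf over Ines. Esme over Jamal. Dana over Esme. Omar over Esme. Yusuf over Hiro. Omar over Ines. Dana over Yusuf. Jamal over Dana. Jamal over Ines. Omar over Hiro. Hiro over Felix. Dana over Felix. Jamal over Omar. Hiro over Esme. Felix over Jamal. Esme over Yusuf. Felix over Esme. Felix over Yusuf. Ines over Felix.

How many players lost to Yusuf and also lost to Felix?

Yusuf beat: Ines, Hiro.
Felix beat: Yusuf, Jamal, Omar, Esme.
No one was beaten by both.

0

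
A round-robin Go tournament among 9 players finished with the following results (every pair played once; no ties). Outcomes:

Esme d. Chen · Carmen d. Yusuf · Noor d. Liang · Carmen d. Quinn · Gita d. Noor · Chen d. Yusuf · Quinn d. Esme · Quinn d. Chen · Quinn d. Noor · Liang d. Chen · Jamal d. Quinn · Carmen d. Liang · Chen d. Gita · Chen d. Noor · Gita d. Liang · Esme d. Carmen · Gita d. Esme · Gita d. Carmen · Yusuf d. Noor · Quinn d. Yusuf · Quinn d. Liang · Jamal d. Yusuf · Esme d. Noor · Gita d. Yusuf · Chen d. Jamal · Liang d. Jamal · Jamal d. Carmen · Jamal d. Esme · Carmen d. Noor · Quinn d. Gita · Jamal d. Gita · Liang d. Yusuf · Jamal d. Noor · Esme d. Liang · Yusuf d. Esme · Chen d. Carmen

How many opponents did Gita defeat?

Gita's results: beat Yusuf, Esme, Carmen, Liang, Noor; lost to Quinn, Jamal, Chen.
That is 5 wins.

5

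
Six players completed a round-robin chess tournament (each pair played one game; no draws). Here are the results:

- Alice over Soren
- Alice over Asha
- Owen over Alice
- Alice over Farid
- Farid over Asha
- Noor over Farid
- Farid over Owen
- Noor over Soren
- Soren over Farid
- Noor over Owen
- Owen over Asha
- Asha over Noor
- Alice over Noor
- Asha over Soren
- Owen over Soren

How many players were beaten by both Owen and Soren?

Owen beat: Alice, Soren, Asha.
Soren beat: Farid.
No one was beaten by both.

0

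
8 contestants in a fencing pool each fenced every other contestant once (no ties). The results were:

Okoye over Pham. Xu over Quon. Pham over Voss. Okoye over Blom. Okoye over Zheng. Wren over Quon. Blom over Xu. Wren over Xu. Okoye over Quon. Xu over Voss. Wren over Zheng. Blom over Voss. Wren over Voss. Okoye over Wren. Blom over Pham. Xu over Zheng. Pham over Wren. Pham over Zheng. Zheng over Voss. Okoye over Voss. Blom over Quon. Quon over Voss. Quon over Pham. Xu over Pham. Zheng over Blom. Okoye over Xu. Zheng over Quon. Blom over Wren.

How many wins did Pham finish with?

3

Pham's results: beat Zheng, Voss, Wren; lost to Xu, Blom, Quon, Okoye.
That is 3 wins.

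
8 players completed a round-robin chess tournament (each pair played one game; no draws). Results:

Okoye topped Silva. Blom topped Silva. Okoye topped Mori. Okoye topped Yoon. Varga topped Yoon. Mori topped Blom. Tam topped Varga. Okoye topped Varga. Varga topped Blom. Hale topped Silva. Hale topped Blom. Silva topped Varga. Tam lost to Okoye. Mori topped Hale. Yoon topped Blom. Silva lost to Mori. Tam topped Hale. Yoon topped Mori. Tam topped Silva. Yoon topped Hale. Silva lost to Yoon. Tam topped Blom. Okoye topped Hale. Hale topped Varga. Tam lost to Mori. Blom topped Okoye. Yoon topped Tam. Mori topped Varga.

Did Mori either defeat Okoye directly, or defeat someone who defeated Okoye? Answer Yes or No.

Yes

Mori did not beat Okoye directly.
Mori beat Tam, Hale, Varga, Silva, Blom. Of those, Blom beat Okoye.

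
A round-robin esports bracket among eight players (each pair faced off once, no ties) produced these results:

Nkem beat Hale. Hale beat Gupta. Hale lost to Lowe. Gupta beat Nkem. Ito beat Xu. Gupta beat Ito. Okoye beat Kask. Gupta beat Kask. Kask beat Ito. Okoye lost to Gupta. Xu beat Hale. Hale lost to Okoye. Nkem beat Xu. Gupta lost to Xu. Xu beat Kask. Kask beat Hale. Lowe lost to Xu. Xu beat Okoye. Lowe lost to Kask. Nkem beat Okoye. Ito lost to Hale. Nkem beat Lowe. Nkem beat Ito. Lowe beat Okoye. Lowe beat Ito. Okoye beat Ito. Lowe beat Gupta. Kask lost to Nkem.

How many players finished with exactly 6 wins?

1

Win totals: Okoye 3, Hale 2, Lowe 4, Gupta 4, Ito 1, Nkem 6, Xu 5, Kask 3.
Exactly 6: Nkem — 1 player.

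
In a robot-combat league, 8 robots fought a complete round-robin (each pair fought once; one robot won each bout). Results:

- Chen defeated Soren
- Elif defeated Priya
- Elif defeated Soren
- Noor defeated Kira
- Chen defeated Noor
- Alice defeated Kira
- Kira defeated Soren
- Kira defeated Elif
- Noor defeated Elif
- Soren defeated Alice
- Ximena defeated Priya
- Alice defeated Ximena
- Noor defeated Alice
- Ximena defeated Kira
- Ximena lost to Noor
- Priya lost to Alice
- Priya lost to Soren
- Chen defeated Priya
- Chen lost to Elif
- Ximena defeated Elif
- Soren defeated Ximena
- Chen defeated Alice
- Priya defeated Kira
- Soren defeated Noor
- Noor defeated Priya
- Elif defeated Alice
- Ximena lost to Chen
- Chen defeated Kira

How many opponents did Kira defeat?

2

Kira's results: beat Elif, Soren; lost to Noor, Priya, Alice, Ximena, Chen.
That is 2 wins.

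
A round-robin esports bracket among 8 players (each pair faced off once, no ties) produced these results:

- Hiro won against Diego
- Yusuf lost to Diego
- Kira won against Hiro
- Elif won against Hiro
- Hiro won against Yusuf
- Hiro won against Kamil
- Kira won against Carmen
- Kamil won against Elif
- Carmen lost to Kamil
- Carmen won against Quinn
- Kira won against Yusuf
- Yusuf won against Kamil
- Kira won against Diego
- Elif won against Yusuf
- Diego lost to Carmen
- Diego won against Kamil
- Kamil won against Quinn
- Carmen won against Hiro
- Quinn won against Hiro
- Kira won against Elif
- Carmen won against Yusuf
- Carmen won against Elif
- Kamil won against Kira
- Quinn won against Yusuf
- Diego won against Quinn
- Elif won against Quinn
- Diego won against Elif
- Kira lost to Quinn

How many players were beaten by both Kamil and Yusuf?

Kamil beat: Carmen, Quinn, Elif, Kira.
Yusuf beat: Kamil.
No one was beaten by both.

0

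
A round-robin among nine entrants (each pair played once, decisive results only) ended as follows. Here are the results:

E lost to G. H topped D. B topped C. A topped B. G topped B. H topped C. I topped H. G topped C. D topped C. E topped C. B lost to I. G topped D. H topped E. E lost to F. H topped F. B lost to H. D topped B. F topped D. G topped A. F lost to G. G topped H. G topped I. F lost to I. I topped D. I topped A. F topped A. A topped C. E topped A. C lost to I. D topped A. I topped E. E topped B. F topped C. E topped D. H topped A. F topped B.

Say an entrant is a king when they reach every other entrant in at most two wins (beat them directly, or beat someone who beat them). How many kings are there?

A cannot reach D, E, F, G, H, I in two steps.
B cannot reach A, D, E, F, G, H, I in two steps.
C cannot reach A, B, D, E, F, G, H, I in two steps.
D cannot reach E, F, G, H, I in two steps.
E cannot reach F, G, H, I in two steps.
F cannot reach G, H, I in two steps.
G reaches everyone (king).
H cannot reach G, I in two steps.
I cannot reach G in two steps.
Kings: G — 1.

1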